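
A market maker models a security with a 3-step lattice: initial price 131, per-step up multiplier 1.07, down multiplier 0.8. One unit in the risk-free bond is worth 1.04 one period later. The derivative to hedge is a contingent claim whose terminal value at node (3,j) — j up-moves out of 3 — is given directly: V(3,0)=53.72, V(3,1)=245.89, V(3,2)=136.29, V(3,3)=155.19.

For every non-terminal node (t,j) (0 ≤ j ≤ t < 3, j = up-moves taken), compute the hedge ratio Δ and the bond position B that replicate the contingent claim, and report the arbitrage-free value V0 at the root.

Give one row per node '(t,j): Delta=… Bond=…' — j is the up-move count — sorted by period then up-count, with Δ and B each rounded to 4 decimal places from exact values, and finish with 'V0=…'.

(0,0): Delta=-0.1135 Bond=150.9426
(1,0): Delta=-2.5850 Bond=415.9859
(1,1): Delta=0.1174 Bond=124.6046
(2,0): Delta=8.4893 Bond=-495.8390
(2,1): Delta=-3.6199 Bond=548.6834
(2,2): Delta=0.4667 Bond=77.2019
V0=136.0689

The replicating-portfolio and risk-neutral prices coincide; use p* = (1.04−0.8)/(1.07−0.8) = 0.8889 for the latter.
Payoff layer (t=3): V(3,0)=53.7200, V(3,1)=245.8900, V(3,2)=136.2900, V(3,3)=155.1900
(2,0): S=83.8400. Δ = (V_up−V_dn)/(S_up−S_dn) = (245.8900−53.7200)/(89.7088−67.0720) = 8.4893. V = [p*·245.8900 + (1−p*)·53.7200]/1.04 = 215.9017. B = V − Δ·S = -495.8390.
(2,1): S=112.1360. Δ = (V_up−V_dn)/(S_up−S_dn) = (136.2900−245.8900)/(119.9855−89.7088) = -3.6199. V = [p*·136.2900 + (1−p*)·245.8900]/1.04 = 142.7575. B = V − Δ·S = 548.6834.
(2,2): S=149.9819. Δ = (V_up−V_dn)/(S_up−S_dn) = (155.1900−136.2900)/(160.4806−119.9855) = 0.4667. V = [p*·155.1900 + (1−p*)·136.2900]/1.04 = 147.2019. B = V − Δ·S = 77.2019.
(1,0): S=104.8000. Δ = (V_up−V_dn)/(S_up−S_dn) = (142.7575−215.9017)/(112.1360−83.8400) = -2.5850. V = [p*·142.7575 + (1−p*)·215.9017]/1.04 = 145.0814. B = V − Δ·S = 415.9859.
(1,1): S=140.1700. Δ = (V_up−V_dn)/(S_up−S_dn) = (147.2019−142.7575)/(149.9819−112.1360) = 0.1174. V = [p*·147.2019 + (1−p*)·142.7575]/1.04 = 141.0655. B = V − Δ·S = 124.6046.
(0,0): S=131.0000. Δ = (V_up−V_dn)/(S_up−S_dn) = (141.0655−145.0814)/(140.1700−104.8000) = -0.1135. V = [p*·141.0655 + (1−p*)·145.0814]/1.04 = 136.0689. B = V − Δ·S = 150.9426.
Each (Δ,B) replicates both successor values, so the strategy is self-financing and V0 is arbitrage-free.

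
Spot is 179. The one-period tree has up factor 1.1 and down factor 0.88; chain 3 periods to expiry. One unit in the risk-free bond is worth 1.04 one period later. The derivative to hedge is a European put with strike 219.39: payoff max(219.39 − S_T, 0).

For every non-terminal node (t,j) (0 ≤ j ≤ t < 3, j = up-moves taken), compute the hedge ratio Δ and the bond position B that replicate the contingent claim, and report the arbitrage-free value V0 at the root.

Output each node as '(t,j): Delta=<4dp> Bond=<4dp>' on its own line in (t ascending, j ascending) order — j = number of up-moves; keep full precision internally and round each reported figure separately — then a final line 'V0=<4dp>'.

Under the risk-neutral measure, an up-move has probability p* = (R−d)/(u−d) = 0.7273 and values discount at R = 1.04.
Terminal payoffs: V(3,0)=97.4065, V(3,1)=66.9106, V(3,2)=28.7908, V(3,3)=0.0000
(2,0): S=138.6176. Δ = (V_up−V_dn)/(S_up−S_dn) = (66.9106−97.4065)/(152.4794−121.9835) = -1.0000. V = [p*·66.9106 + (1−p*)·97.4065]/1.04 = 72.3343. B = V − Δ·S = 210.9519.
(2,1): S=173.2720. Δ = (V_up−V_dn)/(S_up−S_dn) = (28.7908−66.9106)/(190.5992−152.4794) = -1.0000. V = [p*·28.7908 + (1−p*)·66.9106]/1.04 = 37.6799. B = V − Δ·S = 210.9519.
(2,2): S=216.5900. Δ = (V_up−V_dn)/(S_up−S_dn) = (0.0000−28.7908)/(238.2490−190.5992) = -0.6042. V = [p*·0.0000 + (1−p*)·28.7908]/1.04 = 7.5500. B = V − Δ·S = 138.4173.
(1,0): S=157.5200. Δ = (V_up−V_dn)/(S_up−S_dn) = (37.6799−72.3343)/(173.2720−138.6176) = -1.0000. V = [p*·37.6799 + (1−p*)·72.3343]/1.04 = 45.3184. B = V − Δ·S = 202.8384.
(1,1): S=196.9000. Δ = (V_up−V_dn)/(S_up−S_dn) = (7.5500−37.6799)/(216.5900−173.2720) = -0.6956. V = [p*·7.5500 + (1−p*)·37.6799]/1.04 = 15.1608. B = V − Δ·S = 152.1149.
(0,0): S=179.0000. Δ = (V_up−V_dn)/(S_up−S_dn) = (15.1608−45.3184)/(196.9000−157.5200) = -0.7658. V = [p*·15.1608 + (1−p*)·45.3184]/1.04 = 22.4862. B = V − Δ·S = 159.5659.
Self-financing check: at every node Δ·S+B equals the discounted successor values.

(0,0): Delta=-0.7658 Bond=159.5659
(1,0): Delta=-1.0000 Bond=202.8384
(1,1): Delta=-0.6956 Bond=152.1149
(2,0): Delta=-1.0000 Bond=210.9519
(2,1): Delta=-1.0000 Bond=210.9519
(2,2): Delta=-0.6042 Bond=138.4173
V0=22.4862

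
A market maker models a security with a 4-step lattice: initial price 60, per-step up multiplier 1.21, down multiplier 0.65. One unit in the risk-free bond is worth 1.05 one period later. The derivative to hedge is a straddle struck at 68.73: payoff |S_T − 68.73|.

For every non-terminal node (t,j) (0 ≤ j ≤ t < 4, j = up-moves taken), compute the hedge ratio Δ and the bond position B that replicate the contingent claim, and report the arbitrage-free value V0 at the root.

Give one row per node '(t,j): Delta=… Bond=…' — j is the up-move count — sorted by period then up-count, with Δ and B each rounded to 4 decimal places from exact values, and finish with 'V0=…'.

Since d<R<u, set p* = (R−d)/(u−d) = 0.7143; price each node as the discounted p*-expectation of its children.
Terminal values V(4,·): V(4,0)=58.0196, V(4,1)=48.7922, V(4,2)=31.6151, V(4,3)=0.3609, V(4,4)=59.8853
  t=3,j=0: stock 16.4775 → up 19.9378 (V=48.7922), down 10.7104 (V=58.0196). Price 48.9796; hedge Δ=-1.0000, bond B=65.4571.
  t=3,j=1: stock 30.6735 → up 37.1149 (V=31.6151), down 19.9378 (V=48.7922). Price 34.7836; hedge Δ=-1.0000, bond B=65.4571.
  t=3,j=2: stock 57.0999 → up 69.0909 (V=0.3609), down 37.1149 (V=31.6151). Price 8.8482; hedge Δ=-0.9774, bond B=64.6593.
  t=3,j=3: stock 106.2937 → up 128.6153 (V=59.8853), down 69.0909 (V=0.3609). Price 40.8365; hedge Δ=1.0000, bond B=-65.4571.
  t=2,j=0: stock 25.3500 → up 30.6735 (V=34.7836), down 16.4775 (V=48.9796). Price 36.9901; hedge Δ=-1.0000, bond B=62.3401.
  t=2,j=1: stock 47.1900 → up 57.0999 (V=8.8482), down 30.6735 (V=34.7836). Price 15.4841; hedge Δ=-0.9814, bond B=61.7974.
  t=2,j=2: stock 87.8460 → up 106.2937 (V=40.8365), down 57.0999 (V=8.8482). Price 30.1876; hedge Δ=0.6503, bond B=-26.9343.
  t=1,j=0: stock 39.0000 → up 47.1900 (V=15.4841), down 25.3500 (V=36.9901). Price 20.5988; hedge Δ=-0.9847, bond B=59.0023.
  t=1,j=1: stock 72.6000 → up 87.8460 (V=30.1876), down 47.1900 (V=15.4841). Price 24.7492; hedge Δ=0.3617, bond B=-1.5070.
  t=0,j=0: stock 60.0000 → up 72.6000 (V=24.7492), down 39.0000 (V=20.5988). Price 22.4413; hedge Δ=0.1235, bond B=15.0299.
The time-0 hedge costs 22.4413, which is the no-arbitrage price.

(0,0): Delta=0.1235 Bond=15.0299
(1,0): Delta=-0.9847 Bond=59.0023
(1,1): Delta=0.3617 Bond=-1.5070
(2,0): Delta=-1.0000 Bond=62.3401
(2,1): Delta=-0.9814 Bond=61.7974
(2,2): Delta=0.6503 Bond=-26.9343
(3,0): Delta=-1.0000 Bond=65.4571
(3,1): Delta=-1.0000 Bond=65.4571
(3,2): Delta=-0.9774 Bond=64.6593
(3,3): Delta=1.0000 Bond=-65.4571
V0=22.4413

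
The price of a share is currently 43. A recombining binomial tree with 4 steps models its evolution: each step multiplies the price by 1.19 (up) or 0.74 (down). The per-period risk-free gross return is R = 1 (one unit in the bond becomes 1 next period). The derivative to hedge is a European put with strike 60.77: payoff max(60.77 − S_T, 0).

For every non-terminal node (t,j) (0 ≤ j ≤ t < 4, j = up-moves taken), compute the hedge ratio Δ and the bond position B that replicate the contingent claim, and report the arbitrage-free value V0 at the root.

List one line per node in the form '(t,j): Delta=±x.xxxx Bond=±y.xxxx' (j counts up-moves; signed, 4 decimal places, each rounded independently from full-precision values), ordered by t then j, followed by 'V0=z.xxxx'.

Under the risk-neutral measure, an up-move has probability p* = (R−d)/(u−d) = 0.5778 and values discount at R = 1.
Terminal values V(4,·): V(4,0)=47.8758, V(4,1)=40.0347, V(4,2)=27.4254, V(4,3)=7.1482, V(4,4)=0.0000
(3,0): S=17.4246. Δ = (V_up−V_dn)/(S_up−S_dn) = (40.0347−47.8758)/(20.7353−12.8942) = -1.0000. V = [p*·40.0347 + (1−p*)·47.8758]/1 = 43.3454. B = V − Δ·S = 60.7700.
(3,1): S=28.0207. Δ = (V_up−V_dn)/(S_up−S_dn) = (27.4254−40.0347)/(33.3446−20.7353) = -1.0000. V = [p*·27.4254 + (1−p*)·40.0347]/1 = 32.7493. B = V − Δ·S = 60.7700.
(3,2): S=45.0603. Δ = (V_up−V_dn)/(S_up−S_dn) = (7.1482−27.4254)/(53.6218−33.3446) = -1.0000. V = [p*·7.1482 + (1−p*)·27.4254]/1 = 15.7097. B = V − Δ·S = 60.7700.
(3,3): S=72.4618. Δ = (V_up−V_dn)/(S_up−S_dn) = (0.0000−7.1482)/(86.2296−53.6218) = -0.2192. V = [p*·0.0000 + (1−p*)·7.1482]/1 = 3.0181. B = V − Δ·S = 18.9031.
(2,0): S=23.5468. Δ = (V_up−V_dn)/(S_up−S_dn) = (32.7493−43.3454)/(28.0207−17.4246) = -1.0000. V = [p*·32.7493 + (1−p*)·43.3454]/1 = 37.2232. B = V − Δ·S = 60.7700.
(2,1): S=37.8658. Δ = (V_up−V_dn)/(S_up−S_dn) = (15.7097−32.7493)/(45.0603−28.0207) = -1.0000. V = [p*·15.7097 + (1−p*)·32.7493]/1 = 22.9042. B = V − Δ·S = 60.7700.
(2,2): S=60.8923. Δ = (V_up−V_dn)/(S_up−S_dn) = (3.0181−15.7097)/(72.4618−45.0603) = -0.4632. V = [p*·3.0181 + (1−p*)·15.7097]/1 = 8.3768. B = V − Δ·S = 36.5803.
(1,0): S=31.8200. Δ = (V_up−V_dn)/(S_up−S_dn) = (22.9042−37.2232)/(37.8658−23.5468) = -1.0000. V = [p*·22.9042 + (1−p*)·37.2232]/1 = 28.9500. B = V − Δ·S = 60.7700.
(1,1): S=51.1700. Δ = (V_up−V_dn)/(S_up−S_dn) = (8.3768−22.9042)/(60.8923−37.8658) = -0.6309. V = [p*·8.3768 + (1−p*)·22.9042]/1 = 14.5106. B = V − Δ·S = 46.7937.
(0,0): S=43.0000. Δ = (V_up−V_dn)/(S_up−S_dn) = (14.5106−28.9500)/(51.1700−31.8200) = -0.7462. V = [p*·14.5106 + (1−p*)·28.9500]/1 = 20.6072. B = V − Δ·S = 52.6948.
The time-0 hedge costs 20.6072, which is the no-arbitrage price.

(0,0): Delta=-0.7462 Bond=52.6948
(1,0): Delta=-1.0000 Bond=60.7700
(1,1): Delta=-0.6309 Bond=46.7937
(2,0): Delta=-1.0000 Bond=60.7700
(2,1): Delta=-1.0000 Bond=60.7700
(2,2): Delta=-0.4632 Bond=36.5803
(3,0): Delta=-1.0000 Bond=60.7700
(3,1): Delta=-1.0000 Bond=60.7700
(3,2): Delta=-1.0000 Bond=60.7700
(3,3): Delta=-0.2192 Bond=18.9031
V0=20.6072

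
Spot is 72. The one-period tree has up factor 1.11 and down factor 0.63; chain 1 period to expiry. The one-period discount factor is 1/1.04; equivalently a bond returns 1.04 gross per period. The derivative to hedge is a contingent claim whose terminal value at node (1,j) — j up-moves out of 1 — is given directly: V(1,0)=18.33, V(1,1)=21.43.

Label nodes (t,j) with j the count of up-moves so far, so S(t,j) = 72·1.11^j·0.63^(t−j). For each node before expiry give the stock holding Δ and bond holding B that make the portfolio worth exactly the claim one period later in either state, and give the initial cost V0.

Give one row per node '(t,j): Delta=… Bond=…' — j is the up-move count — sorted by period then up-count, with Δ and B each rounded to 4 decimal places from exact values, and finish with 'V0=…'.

Under the risk-neutral measure, an up-move has probability p* = (R−d)/(u−d) = 0.8542 and values discount at R = 1.04.
Payoff layer (t=1): V(1,0)=18.3300, V(1,1)=21.4300
(0,0): S=72.0000. Δ = (V_up−V_dn)/(S_up−S_dn) = (21.4300−18.3300)/(79.9200−45.3600) = 0.0897. V = [p*·21.4300 + (1−p*)·18.3300]/1.04 = 20.1711. B = V − Δ·S = 13.7127.
The time-0 hedge costs 20.1711, which is the no-arbitrage price.

(0,0): Delta=0.0897 Bond=13.7127
V0=20.1711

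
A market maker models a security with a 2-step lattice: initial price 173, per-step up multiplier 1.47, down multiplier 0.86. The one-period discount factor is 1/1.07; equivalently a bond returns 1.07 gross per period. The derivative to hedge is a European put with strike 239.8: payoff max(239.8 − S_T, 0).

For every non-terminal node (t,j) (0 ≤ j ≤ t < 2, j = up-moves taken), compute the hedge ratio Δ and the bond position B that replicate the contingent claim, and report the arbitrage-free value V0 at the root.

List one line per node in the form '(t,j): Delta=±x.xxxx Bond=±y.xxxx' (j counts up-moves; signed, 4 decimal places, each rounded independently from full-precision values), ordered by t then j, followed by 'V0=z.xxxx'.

(0,0): Delta=-0.5914 Bond=152.6293
(1,0): Delta=-1.0000 Bond=224.1121
(1,1): Delta=-0.1360 Bond=47.5062
V0=50.3256

Since d<R<u, set p* = (R−d)/(u−d) = 0.3443; price each node as the discounted p*-expectation of its children.
At expiry t=2: V(2,0)=111.8492, V(2,1)=21.0934, V(2,2)=0.0000
(1,0): S=148.7800. Δ = (V_up−V_dn)/(S_up−S_dn) = (21.0934−111.8492)/(218.7066−127.9508) = -1.0000. V = [p*·21.0934 + (1−p*)·111.8492]/1.07 = 75.3321. B = V − Δ·S = 224.1121.
(1,1): S=254.3100. Δ = (V_up−V_dn)/(S_up−S_dn) = (0.0000−21.0934)/(373.8357−218.7066) = -0.1360. V = [p*·0.0000 + (1−p*)·21.0934]/1.07 = 12.9269. B = V − Δ·S = 47.5062.
(0,0): S=173.0000. Δ = (V_up−V_dn)/(S_up−S_dn) = (12.9269−75.3321)/(254.3100−148.7800) = -0.5914. V = [p*·12.9269 + (1−p*)·75.3321]/1.07 = 50.3256. B = V − Δ·S = 152.6293.
Self-financing check: at every node Δ·S+B equals the discounted successor values.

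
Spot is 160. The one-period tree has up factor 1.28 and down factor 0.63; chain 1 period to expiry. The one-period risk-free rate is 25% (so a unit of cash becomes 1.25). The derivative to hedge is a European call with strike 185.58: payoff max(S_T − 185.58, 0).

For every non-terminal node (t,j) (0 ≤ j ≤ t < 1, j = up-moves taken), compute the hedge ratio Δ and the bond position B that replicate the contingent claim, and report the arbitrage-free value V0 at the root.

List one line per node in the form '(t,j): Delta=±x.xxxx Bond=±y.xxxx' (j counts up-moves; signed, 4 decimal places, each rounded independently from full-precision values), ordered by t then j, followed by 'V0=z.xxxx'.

Since d<R<u, set p* = (R−d)/(u−d) = 0.9538; price each node as the discounted p*-expectation of its children.
At expiry t=1: V(1,0)=0.0000, V(1,1)=19.2200
(0,0): S=160.0000. Δ = (V_up−V_dn)/(S_up−S_dn) = (19.2200−0.0000)/(204.8000−100.8000) = 0.1848. V = [p*·19.2200 + (1−p*)·0.0000]/1.25 = 14.6663. B = V − Δ·S = -14.9029.
Each (Δ,B) replicates both successor values, so the strategy is self-financing and V0 is arbitrage-free.

(0,0): Delta=0.1848 Bond=-14.9029
V0=14.6663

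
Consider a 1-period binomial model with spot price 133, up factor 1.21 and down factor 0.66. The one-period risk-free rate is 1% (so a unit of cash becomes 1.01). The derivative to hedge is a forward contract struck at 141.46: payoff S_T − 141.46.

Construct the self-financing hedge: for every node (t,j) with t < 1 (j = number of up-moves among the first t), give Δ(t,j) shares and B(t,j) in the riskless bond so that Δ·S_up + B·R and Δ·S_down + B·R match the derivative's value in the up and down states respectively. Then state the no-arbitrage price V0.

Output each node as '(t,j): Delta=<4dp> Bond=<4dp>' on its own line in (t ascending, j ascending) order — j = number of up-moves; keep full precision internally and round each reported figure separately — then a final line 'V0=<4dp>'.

(0,0): Delta=1.0000 Bond=-140.0594
V0=-7.0594

Risk-neutral probability p* = (R−d)/(u−d) = (1.01−0.66)/(1.21−0.66) = 0.6364.
Terminal values V(1,·): V(1,0)=-53.6800, V(1,1)=19.4700
(0,0): S=133.0000. Δ = (V_up−V_dn)/(S_up−S_dn) = (19.4700−-53.6800)/(160.9300−87.7800) = 1.0000. V = [p*·19.4700 + (1−p*)·-53.6800]/1.01 = -7.0594. B = V − Δ·S = -140.0594.
The time-0 hedge costs -7.0594, which is the no-arbitrage price.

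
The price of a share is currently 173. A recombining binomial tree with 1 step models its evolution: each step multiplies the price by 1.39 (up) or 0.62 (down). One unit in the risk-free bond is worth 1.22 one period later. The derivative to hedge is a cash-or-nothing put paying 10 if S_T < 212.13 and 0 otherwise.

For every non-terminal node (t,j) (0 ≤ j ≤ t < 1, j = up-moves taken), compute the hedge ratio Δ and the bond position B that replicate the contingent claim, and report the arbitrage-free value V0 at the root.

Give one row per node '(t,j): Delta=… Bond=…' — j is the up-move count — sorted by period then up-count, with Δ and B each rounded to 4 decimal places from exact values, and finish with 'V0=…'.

Since d<R<u, set p* = (R−d)/(u−d) = 0.7792; price each node as the discounted p*-expectation of its children.
At expiry t=1: V(1,0)=10.0000, V(1,1)=0.0000
Node (0,0) S=173.0000: V=(p*·0.0000+(1−p*)·10.0000)/1.22=1.8097; Δ=(0.0000−10.0000)/(240.4700−107.2600)=-0.0751; B=V−Δ·S=14.7967
Check: Δ(0,0)·S0 + B(0,0) = 1.8097 = V0.

(0,0): Delta=-0.0751 Bond=14.7967
V0=1.8097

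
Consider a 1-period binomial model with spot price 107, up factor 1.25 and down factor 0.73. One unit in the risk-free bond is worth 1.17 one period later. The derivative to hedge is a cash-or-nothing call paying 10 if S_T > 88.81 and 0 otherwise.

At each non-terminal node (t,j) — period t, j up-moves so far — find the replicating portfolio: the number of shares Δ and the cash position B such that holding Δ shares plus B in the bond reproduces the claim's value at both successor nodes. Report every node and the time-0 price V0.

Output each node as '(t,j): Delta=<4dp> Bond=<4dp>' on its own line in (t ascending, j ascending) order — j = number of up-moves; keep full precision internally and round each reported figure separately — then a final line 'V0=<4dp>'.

Under the risk-neutral measure, an up-move has probability p* = (R−d)/(u−d) = 0.8462 and values discount at R = 1.17.
Terminal payoffs: V(1,0)=0.0000, V(1,1)=10.0000
  t=0,j=0: stock 107.0000 → up 133.7500 (V=10.0000), down 78.1100 (V=0.0000). Price 7.2321; hedge Δ=0.1797, bond B=-11.9987.
Self-financing check: at every node Δ·S+B equals the discounted successor values.

(0,0): Delta=0.1797 Bond=-11.9987
V0=7.2321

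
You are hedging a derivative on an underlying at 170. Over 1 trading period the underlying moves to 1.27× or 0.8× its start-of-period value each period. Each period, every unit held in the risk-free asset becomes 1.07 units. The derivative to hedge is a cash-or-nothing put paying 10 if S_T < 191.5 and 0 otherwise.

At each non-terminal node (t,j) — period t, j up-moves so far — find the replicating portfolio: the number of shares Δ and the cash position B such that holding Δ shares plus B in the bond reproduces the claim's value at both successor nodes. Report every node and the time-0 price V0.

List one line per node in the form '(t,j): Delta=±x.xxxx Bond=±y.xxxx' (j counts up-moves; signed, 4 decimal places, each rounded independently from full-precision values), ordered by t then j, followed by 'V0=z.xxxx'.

(0,0): Delta=-0.1252 Bond=25.2535
V0=3.9769

No-arbitrage ⇒ martingale measure with p* = (R−d)/(u−d) = 0.5745.
At expiry t=1: V(1,0)=10.0000, V(1,1)=0.0000
(0,0): S=170.0000. Δ = (V_up−V_dn)/(S_up−S_dn) = (0.0000−10.0000)/(215.9000−136.0000) = -0.1252. V = [p*·0.0000 + (1−p*)·10.0000]/1.07 = 3.9769. B = V − Δ·S = 25.2535.
The time-0 hedge costs 3.9769, which is the no-arbitrage price.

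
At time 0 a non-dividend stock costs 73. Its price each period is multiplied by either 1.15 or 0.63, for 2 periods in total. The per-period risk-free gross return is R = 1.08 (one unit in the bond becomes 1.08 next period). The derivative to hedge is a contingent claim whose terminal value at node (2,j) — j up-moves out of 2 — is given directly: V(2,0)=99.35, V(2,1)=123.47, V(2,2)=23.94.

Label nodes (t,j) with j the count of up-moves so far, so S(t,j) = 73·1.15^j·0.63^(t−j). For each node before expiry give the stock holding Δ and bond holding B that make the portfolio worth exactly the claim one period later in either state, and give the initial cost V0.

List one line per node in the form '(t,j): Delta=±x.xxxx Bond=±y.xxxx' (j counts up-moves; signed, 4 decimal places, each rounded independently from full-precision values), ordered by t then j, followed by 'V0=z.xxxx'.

Under the risk-neutral measure, an up-move has probability p* = (R−d)/(u−d) = 0.8654 and values discount at R = 1.08.
Payoff layer (t=2): V(2,0)=99.3500, V(2,1)=123.4700, V(2,2)=23.9400
(1,0): S=45.9900. Δ = (V_up−V_dn)/(S_up−S_dn) = (123.4700−99.3500)/(52.8885−28.9737) = 1.0086. V = [p*·123.4700 + (1−p*)·99.3500]/1.08 = 111.3177. B = V − Δ·S = 64.9330.
(1,1): S=83.9500. Δ = (V_up−V_dn)/(S_up−S_dn) = (23.9400−123.4700)/(96.5425−52.8885) = -2.2800. V = [p*·23.9400 + (1−p*)·123.4700]/1.08 = 34.5725. B = V − Δ·S = 225.9763.
(0,0): S=73.0000. Δ = (V_up−V_dn)/(S_up−S_dn) = (34.5725−111.3177)/(83.9500−45.9900) = -2.0217. V = [p*·34.5725 + (1−p*)·111.3177]/1.08 = 41.5774. B = V − Δ·S = 189.1643.
Check: Δ(0,0)·S0 + B(0,0) = 41.5774 = V0.

(0,0): Delta=-2.0217 Bond=189.1643
(1,0): Delta=1.0086 Bond=64.9330
(1,1): Delta=-2.2800 Bond=225.9763
V0=41.5774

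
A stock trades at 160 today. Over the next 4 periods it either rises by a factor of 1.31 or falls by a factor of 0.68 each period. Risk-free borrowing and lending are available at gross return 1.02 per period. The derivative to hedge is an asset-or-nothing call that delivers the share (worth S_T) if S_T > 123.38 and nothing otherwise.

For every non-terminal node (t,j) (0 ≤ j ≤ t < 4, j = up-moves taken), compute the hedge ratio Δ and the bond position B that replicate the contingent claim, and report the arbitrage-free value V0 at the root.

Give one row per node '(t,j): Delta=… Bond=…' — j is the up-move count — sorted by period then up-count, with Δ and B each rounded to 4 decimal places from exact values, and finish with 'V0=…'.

Under the risk-neutral measure, an up-move has probability p* = (R−d)/(u−d) = 0.5397 and values discount at R = 1.02.
Terminal payoffs: V(4,0)=0.0000, V(4,1)=0.0000, V(4,2)=126.9639, V(4,3)=244.5923, V(4,4)=471.1999
(3,0): S=50.3091. Δ = (V_up−V_dn)/(S_up−S_dn) = (0.0000−0.0000)/(65.9049−34.2102) = 0.0000. V = [p*·0.0000 + (1−p*)·0.0000]/1.02 = 0.0000. B = V − Δ·S = 0.0000.
(3,1): S=96.9190. Δ = (V_up−V_dn)/(S_up−S_dn) = (126.9639−0.0000)/(126.9639−65.9049) = 2.0794. V = [p*·126.9639 + (1−p*)·0.0000]/1.02 = 67.1767. B = V − Δ·S = -134.3534.
(3,2): S=186.7117. Δ = (V_up−V_dn)/(S_up−S_dn) = (244.5923−126.9639)/(244.5923−126.9639) = 1.0000. V = [p*·244.5923 + (1−p*)·126.9639]/1.02 = 186.7117. B = V − Δ·S = 0.0000.
(3,3): S=359.6946. Δ = (V_up−V_dn)/(S_up−S_dn) = (471.1999−244.5923)/(471.1999−244.5923) = 1.0000. V = [p*·471.1999 + (1−p*)·244.5923]/1.02 = 359.6946. B = V − Δ·S = 0.0000.
(2,0): S=73.9840. Δ = (V_up−V_dn)/(S_up−S_dn) = (67.1767−0.0000)/(96.9190−50.3091) = 1.4413. V = [p*·67.1767 + (1−p*)·0.0000]/1.02 = 35.5432. B = V − Δ·S = -71.0864.
(2,1): S=142.5280. Δ = (V_up−V_dn)/(S_up−S_dn) = (186.7117−67.1767)/(186.7117−96.9190) = 1.3312. V = [p*·186.7117 + (1−p*)·67.1767]/1.02 = 129.1055. B = V − Δ·S = -60.6326.
(2,2): S=274.5760. Δ = (V_up−V_dn)/(S_up−S_dn) = (359.6946−186.7117)/(359.6946−186.7117) = 1.0000. V = [p*·359.6946 + (1−p*)·186.7117]/1.02 = 274.5760. B = V − Δ·S = 0.0000.
(1,0): S=108.8000. Δ = (V_up−V_dn)/(S_up−S_dn) = (129.1055−35.5432)/(142.5280−73.9840) = 1.3650. V = [p*·129.1055 + (1−p*)·35.5432]/1.02 = 84.3502. B = V − Δ·S = -64.1614.
(1,1): S=209.6000. Δ = (V_up−V_dn)/(S_up−S_dn) = (274.5760−129.1055)/(274.5760−142.5280) = 1.1016. V = [p*·274.5760 + (1−p*)·129.1055]/1.02 = 203.5425. B = V − Δ·S = -27.3630.
(0,0): S=160.0000. Δ = (V_up−V_dn)/(S_up−S_dn) = (203.5425−84.3502)/(209.6000−108.8000) = 1.1825. V = [p*·203.5425 + (1−p*)·84.3502]/1.02 = 145.7610. B = V − Δ·S = -43.4333.
Each (Δ,B) replicates both successor values, so the strategy is self-financing and V0 is arbitrage-free.

(0,0): Delta=1.1825 Bond=-43.4333
(1,0): Delta=1.3650 Bond=-64.1614
(1,1): Delta=1.1016 Bond=-27.3630
(2,0): Delta=1.4413 Bond=-71.0864
(2,1): Delta=1.3312 Bond=-60.6326
(2,2): Delta=1.0000 Bond=0.0000
(3,0): Delta=0.0000 Bond=0.0000
(3,1): Delta=2.0794 Bond=-134.3534
(3,2): Delta=1.0000 Bond=0.0000
(3,3): Delta=1.0000 Bond=0.0000
V0=145.7610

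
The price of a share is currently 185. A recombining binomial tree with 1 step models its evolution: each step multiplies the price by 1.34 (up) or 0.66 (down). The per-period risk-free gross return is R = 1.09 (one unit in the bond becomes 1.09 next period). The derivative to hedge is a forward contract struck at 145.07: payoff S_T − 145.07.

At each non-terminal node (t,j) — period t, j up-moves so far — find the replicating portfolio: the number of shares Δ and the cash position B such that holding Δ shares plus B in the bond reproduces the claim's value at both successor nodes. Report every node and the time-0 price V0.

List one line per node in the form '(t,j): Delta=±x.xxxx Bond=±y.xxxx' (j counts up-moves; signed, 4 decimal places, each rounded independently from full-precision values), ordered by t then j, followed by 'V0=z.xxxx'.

No-arbitrage ⇒ martingale measure with p* = (R−d)/(u−d) = 0.6324.
Payoff layer (t=1): V(1,0)=-22.9700, V(1,1)=102.8300
  t=0,j=0: stock 185.0000 → up 247.9000 (V=102.8300), down 122.1000 (V=-22.9700). Price 51.9083; hedge Δ=1.0000, bond B=-133.0917.
Check: Δ(0,0)·S0 + B(0,0) = 51.9083 = V0.

(0,0): Delta=1.0000 Bond=-133.0917
V0=51.9083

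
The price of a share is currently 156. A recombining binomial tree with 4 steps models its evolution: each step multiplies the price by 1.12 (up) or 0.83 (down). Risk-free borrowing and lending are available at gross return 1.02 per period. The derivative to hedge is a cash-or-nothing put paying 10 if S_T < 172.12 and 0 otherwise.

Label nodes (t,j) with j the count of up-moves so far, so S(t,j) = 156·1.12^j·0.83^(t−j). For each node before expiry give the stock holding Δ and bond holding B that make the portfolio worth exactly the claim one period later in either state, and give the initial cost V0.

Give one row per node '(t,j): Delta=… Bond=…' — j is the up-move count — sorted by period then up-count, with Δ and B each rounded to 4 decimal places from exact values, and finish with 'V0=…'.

(0,0): Delta=-0.0925 Bond=18.3815
(1,0): Delta=-0.1099 Bond=21.0001
(1,1): Delta=-0.0857 Bond=17.5645
(2,0): Delta=0.0000 Bond=9.6117
(2,1): Delta=-0.1527 Bond=27.6350
(2,2): Delta=-0.0596 Bond=12.8003
(3,0): Delta=0.0000 Bond=9.8039
(3,1): Delta=0.0000 Bond=9.8039
(3,2): Delta=-0.2123 Bond=37.8634
(3,3): Delta=0.0000 Bond=0.0000
V0=3.9525

Risk-neutral probability p* = (R−d)/(u−d) = (1.02−0.83)/(1.12−0.83) = 0.6552.
At expiry t=4: V(4,0)=10.0000, V(4,1)=10.0000, V(4,2)=10.0000, V(4,3)=0.0000, V(4,4)=0.0000
(3,0): S=89.1988. Δ = (V_up−V_dn)/(S_up−S_dn) = (10.0000−10.0000)/(99.9026−74.0350) = 0.0000. V = [p*·10.0000 + (1−p*)·10.0000]/1.02 = 9.8039. B = V − Δ·S = 9.8039.
(3,1): S=120.3646. Δ = (V_up−V_dn)/(S_up−S_dn) = (10.0000−10.0000)/(134.8084−99.9026) = 0.0000. V = [p*·10.0000 + (1−p*)·10.0000]/1.02 = 9.8039. B = V − Δ·S = 9.8039.
(3,2): S=162.4197. Δ = (V_up−V_dn)/(S_up−S_dn) = (0.0000−10.0000)/(181.9101−134.8084) = -0.2123. V = [p*·0.0000 + (1−p*)·10.0000]/1.02 = 3.3807. B = V − Δ·S = 37.8634.
(3,3): S=219.1688. Δ = (V_up−V_dn)/(S_up−S_dn) = (0.0000−0.0000)/(245.4690−181.9101) = 0.0000. V = [p*·0.0000 + (1−p*)·0.0000]/1.02 = 0.0000. B = V − Δ·S = 0.0000.
(2,0): S=107.4684. Δ = (V_up−V_dn)/(S_up−S_dn) = (9.8039−9.8039)/(120.3646−89.1988) = 0.0000. V = [p*·9.8039 + (1−p*)·9.8039]/1.02 = 9.6117. B = V − Δ·S = 9.6117.
(2,1): S=145.0176. Δ = (V_up−V_dn)/(S_up−S_dn) = (3.3807−9.8039)/(162.4197−120.3646) = -0.1527. V = [p*·3.3807 + (1−p*)·9.8039]/1.02 = 5.4859. B = V − Δ·S = 27.6350.
(2,2): S=195.6864. Δ = (V_up−V_dn)/(S_up−S_dn) = (0.0000−3.3807)/(219.1688−162.4197) = -0.0596. V = [p*·0.0000 + (1−p*)·3.3807]/1.02 = 1.1429. B = V − Δ·S = 12.8003.
(1,0): S=129.4800. Δ = (V_up−V_dn)/(S_up−S_dn) = (5.4859−9.6117)/(145.0176−107.4684) = -0.1099. V = [p*·5.4859 + (1−p*)·9.6117]/1.02 = 6.7731. B = V − Δ·S = 21.0001.
(1,1): S=174.7200. Δ = (V_up−V_dn)/(S_up−S_dn) = (1.1429−5.4859)/(195.6864−145.0176) = -0.0857. V = [p*·1.1429 + (1−p*)·5.4859]/1.02 = 2.5887. B = V − Δ·S = 17.5645.
(0,0): S=156.0000. Δ = (V_up−V_dn)/(S_up−S_dn) = (2.5887−6.7731)/(174.7200−129.4800) = -0.0925. V = [p*·2.5887 + (1−p*)·6.7731]/1.02 = 3.9525. B = V − Δ·S = 18.3815.
The time-0 hedge costs 3.9525, which is the no-arbitrage price.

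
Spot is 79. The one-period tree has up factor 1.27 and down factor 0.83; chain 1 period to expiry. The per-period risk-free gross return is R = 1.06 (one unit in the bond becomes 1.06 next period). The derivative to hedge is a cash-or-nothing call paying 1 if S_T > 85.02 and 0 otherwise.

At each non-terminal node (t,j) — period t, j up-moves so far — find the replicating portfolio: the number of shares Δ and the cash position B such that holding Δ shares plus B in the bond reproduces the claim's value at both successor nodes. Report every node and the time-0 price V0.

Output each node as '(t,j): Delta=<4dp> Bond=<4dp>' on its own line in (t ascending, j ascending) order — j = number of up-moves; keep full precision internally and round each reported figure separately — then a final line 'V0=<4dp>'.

Since d<R<u, set p* = (R−d)/(u−d) = 0.5227; price each node as the discounted p*-expectation of its children.
Payoff layer (t=1): V(1,0)=0.0000, V(1,1)=1.0000
Node (0,0) S=79.0000: V=(p*·1.0000+(1−p*)·0.0000)/1.06=0.4931; Δ=(1.0000−0.0000)/(100.3300−65.5700)=0.0288; B=V−Δ·S=-1.7796
Self-financing check: at every node Δ·S+B equals the discounted successor values.

(0,0): Delta=0.0288 Bond=-1.7796
V0=0.4931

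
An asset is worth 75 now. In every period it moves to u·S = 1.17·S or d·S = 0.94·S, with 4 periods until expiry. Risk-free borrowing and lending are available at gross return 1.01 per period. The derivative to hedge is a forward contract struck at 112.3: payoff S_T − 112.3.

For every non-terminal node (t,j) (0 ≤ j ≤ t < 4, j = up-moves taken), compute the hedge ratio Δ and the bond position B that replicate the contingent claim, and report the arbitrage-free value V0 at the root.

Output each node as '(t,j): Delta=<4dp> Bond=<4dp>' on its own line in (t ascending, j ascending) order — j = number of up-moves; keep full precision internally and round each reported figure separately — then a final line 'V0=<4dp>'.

(0,0): Delta=1.0000 Bond=-107.9181
(1,0): Delta=1.0000 Bond=-108.9973
(1,1): Delta=1.0000 Bond=-108.9973
(2,0): Delta=1.0000 Bond=-110.0872
(2,1): Delta=1.0000 Bond=-110.0872
(2,2): Delta=1.0000 Bond=-110.0872
(3,0): Delta=1.0000 Bond=-111.1881
(3,1): Delta=1.0000 Bond=-111.1881
(3,2): Delta=1.0000 Bond=-111.1881
(3,3): Delta=1.0000 Bond=-111.1881
V0=-32.9181

Under the risk-neutral measure, an up-move has probability p* = (R−d)/(u−d) = 0.3043 and values discount at R = 1.01.
Terminal payoffs: V(4,0)=-53.7438, V(4,1)=-39.4163, V(4,2)=-21.5830, V(4,3)=0.6137, V(4,4)=28.2415
Node (3,0) S=62.2938: V=(p*·-39.4163+(1−p*)·-53.7438)/1.01=-48.8943; Δ=(-39.4163−-53.7438)/(72.8837−58.5562)=1.0000; B=V−Δ·S=-111.1881
Node (3,1) S=77.5359: V=(p*·-21.5830+(1−p*)·-39.4163)/1.01=-33.6522; Δ=(-21.5830−-39.4163)/(90.7170−72.8837)=1.0000; B=V−Δ·S=-111.1881
Node (3,2) S=96.5074: V=(p*·0.6137+(1−p*)·-21.5830)/1.01=-14.6807; Δ=(0.6137−-21.5830)/(112.9137−90.7170)=1.0000; B=V−Δ·S=-111.1881
Node (3,3) S=120.1210: V=(p*·28.2415+(1−p*)·0.6137)/1.01=8.9329; Δ=(28.2415−0.6137)/(140.5415−112.9137)=1.0000; B=V−Δ·S=-111.1881
Node (2,0) S=66.2700: V=(p*·-33.6522+(1−p*)·-48.8943)/1.01=-43.8172; Δ=(-33.6522−-48.8943)/(77.5359−62.2938)=1.0000; B=V−Δ·S=-110.0872
Node (2,1) S=82.4850: V=(p*·-14.6807+(1−p*)·-33.6522)/1.01=-27.6022; Δ=(-14.6807−-33.6522)/(96.5074−77.5359)=1.0000; B=V−Δ·S=-110.0872
Node (2,2) S=102.6675: V=(p*·8.9329+(1−p*)·-14.6807)/1.01=-7.4197; Δ=(8.9329−-14.6807)/(120.1210−96.5074)=1.0000; B=V−Δ·S=-110.0872
Node (1,0) S=70.5000: V=(p*·-27.6022+(1−p*)·-43.8172)/1.01=-38.4973; Δ=(-27.6022−-43.8172)/(82.4850−66.2700)=1.0000; B=V−Δ·S=-108.9973
Node (1,1) S=87.7500: V=(p*·-7.4197+(1−p*)·-27.6022)/1.01=-21.2473; Δ=(-7.4197−-27.6022)/(102.6675−82.4850)=1.0000; B=V−Δ·S=-108.9973
Node (0,0) S=75.0000: V=(p*·-21.2473+(1−p*)·-38.4973)/1.01=-32.9181; Δ=(-21.2473−-38.4973)/(87.7500−70.5000)=1.0000; B=V−Δ·S=-107.9181
Each (Δ,B) replicates both successor values, so the strategy is self-financing and V0 is arbitrage-free.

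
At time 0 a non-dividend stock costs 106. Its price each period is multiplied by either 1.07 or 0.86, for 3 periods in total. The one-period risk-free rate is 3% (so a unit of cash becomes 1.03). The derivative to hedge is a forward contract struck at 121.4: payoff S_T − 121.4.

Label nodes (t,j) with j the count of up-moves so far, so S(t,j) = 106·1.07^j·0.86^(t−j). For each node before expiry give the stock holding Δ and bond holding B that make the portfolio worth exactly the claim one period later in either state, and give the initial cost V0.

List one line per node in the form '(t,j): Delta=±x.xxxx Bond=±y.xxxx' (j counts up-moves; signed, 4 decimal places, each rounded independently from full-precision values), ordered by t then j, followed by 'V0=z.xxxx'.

(0,0): Delta=1.0000 Bond=-111.0982
(1,0): Delta=1.0000 Bond=-114.4311
(1,1): Delta=1.0000 Bond=-114.4311
(2,0): Delta=1.0000 Bond=-117.8641
(2,1): Delta=1.0000 Bond=-117.8641
(2,2): Delta=1.0000 Bond=-117.8641
V0=-5.0982

Since d<R<u, set p* = (R−d)/(u−d) = 0.8095; price each node as the discounted p*-expectation of its children.
Payoff layer (t=3): V(3,0)=-53.9781, V(3,1)=-37.5146, V(3,2)=-17.0309, V(3,3)=8.4546
(2,0): S=78.3976. Δ = (V_up−V_dn)/(S_up−S_dn) = (-37.5146−-53.9781)/(83.8854−67.4219) = 1.0000. V = [p*·-37.5146 + (1−p*)·-53.9781]/1.03 = -39.4665. B = V − Δ·S = -117.8641.
(2,1): S=97.5412. Δ = (V_up−V_dn)/(S_up−S_dn) = (-17.0309−-37.5146)/(104.3691−83.8854) = 1.0000. V = [p*·-17.0309 + (1−p*)·-37.5146]/1.03 = -20.3229. B = V − Δ·S = -117.8641.
(2,2): S=121.3594. Δ = (V_up−V_dn)/(S_up−S_dn) = (8.4546−-17.0309)/(129.8546−104.3691) = 1.0000. V = [p*·8.4546 + (1−p*)·-17.0309]/1.03 = 3.4953. B = V − Δ·S = -117.8641.
(1,0): S=91.1600. Δ = (V_up−V_dn)/(S_up−S_dn) = (-20.3229−-39.4665)/(97.5412−78.3976) = 1.0000. V = [p*·-20.3229 + (1−p*)·-39.4665]/1.03 = -23.2711. B = V − Δ·S = -114.4311.
(1,1): S=113.4200. Δ = (V_up−V_dn)/(S_up−S_dn) = (3.4953−-20.3229)/(121.3594−97.5412) = 1.0000. V = [p*·3.4953 + (1−p*)·-20.3229]/1.03 = -1.0111. B = V − Δ·S = -114.4311.
(0,0): S=106.0000. Δ = (V_up−V_dn)/(S_up−S_dn) = (-1.0111−-23.2711)/(113.4200−91.1600) = 1.0000. V = [p*·-1.0111 + (1−p*)·-23.2711]/1.03 = -5.0982. B = V − Δ·S = -111.0982.
Check: Δ(0,0)·S0 + B(0,0) = -5.0982 = V0.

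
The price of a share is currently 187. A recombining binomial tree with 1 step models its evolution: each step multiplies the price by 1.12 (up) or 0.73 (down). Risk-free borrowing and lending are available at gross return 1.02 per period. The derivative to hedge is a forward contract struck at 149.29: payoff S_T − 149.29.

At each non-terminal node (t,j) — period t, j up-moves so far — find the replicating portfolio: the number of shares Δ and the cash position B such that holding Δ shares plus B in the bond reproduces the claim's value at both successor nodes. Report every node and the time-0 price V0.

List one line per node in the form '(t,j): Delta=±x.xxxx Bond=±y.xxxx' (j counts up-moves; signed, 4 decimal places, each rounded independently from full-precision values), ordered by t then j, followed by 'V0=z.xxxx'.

(0,0): Delta=1.0000 Bond=-146.3627
V0=40.6373

Under the risk-neutral measure, an up-move has probability p* = (R−d)/(u−d) = 0.7436 and values discount at R = 1.02.
At expiry t=1: V(1,0)=-12.7800, V(1,1)=60.1500
(0,0): S=187.0000. Δ = (V_up−V_dn)/(S_up−S_dn) = (60.1500−-12.7800)/(209.4400−136.5100) = 1.0000. V = [p*·60.1500 + (1−p*)·-12.7800]/1.02 = 40.6373. B = V − Δ·S = -146.3627.
The time-0 hedge costs 40.6373, which is the no-arbitrage price.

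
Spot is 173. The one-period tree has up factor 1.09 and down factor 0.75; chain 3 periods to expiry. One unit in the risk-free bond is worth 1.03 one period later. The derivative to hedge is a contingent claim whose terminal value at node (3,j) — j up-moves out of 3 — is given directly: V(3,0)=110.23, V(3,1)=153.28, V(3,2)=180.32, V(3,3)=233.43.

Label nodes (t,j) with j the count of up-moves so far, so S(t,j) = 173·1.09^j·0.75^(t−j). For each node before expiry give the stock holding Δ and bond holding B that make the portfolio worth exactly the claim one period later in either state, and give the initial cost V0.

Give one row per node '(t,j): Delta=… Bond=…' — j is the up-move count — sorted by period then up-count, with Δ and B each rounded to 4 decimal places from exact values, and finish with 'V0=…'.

Under the risk-neutral measure, an up-move has probability p* = (R−d)/(u−d) = 0.8235 and values discount at R = 1.03.
Terminal values V(3,·): V(3,0)=110.2300, V(3,1)=153.2800, V(3,2)=180.3200, V(3,3)=233.4300
  t=2,j=0: stock 97.3125 → up 106.0706 (V=153.2800), down 72.9844 (V=110.2300). Price 141.4397; hedge Δ=1.3011, bond B=14.8221.
  t=2,j=1: stock 141.4275 → up 154.1560 (V=180.3200), down 106.0706 (V=153.2800). Price 170.4352; hedge Δ=0.5623, bond B=90.9058.
  t=2,j=2: stock 205.5413 → up 224.0400 (V=233.4300), down 154.1560 (V=180.3200). Price 217.5317; hedge Δ=0.7600, bond B=61.3258.
  t=1,j=0: stock 129.7500 → up 141.4275 (V=170.4352), down 97.3125 (V=141.4397). Price 160.5032; hedge Δ=0.6573, bond B=75.2226.
  t=1,j=1: stock 188.5700 → up 205.5413 (V=217.5317), down 141.4275 (V=170.4352). Price 203.1267; hedge Δ=0.7346, bond B=64.6076.
  t=0,j=0: stock 173.0000 → up 188.5700 (V=203.1267), down 129.7500 (V=160.5032). Price 189.9077; hedge Δ=0.7246, bond B=64.5445.
The time-0 hedge costs 189.9077, which is the no-arbitrage price.

(0,0): Delta=0.7246 Bond=64.5445
(1,0): Delta=0.6573 Bond=75.2226
(1,1): Delta=0.7346 Bond=64.6076
(2,0): Delta=1.3011 Bond=14.8221
(2,1): Delta=0.5623 Bond=90.9058
(2,2): Delta=0.7600 Bond=61.3258
V0=189.9077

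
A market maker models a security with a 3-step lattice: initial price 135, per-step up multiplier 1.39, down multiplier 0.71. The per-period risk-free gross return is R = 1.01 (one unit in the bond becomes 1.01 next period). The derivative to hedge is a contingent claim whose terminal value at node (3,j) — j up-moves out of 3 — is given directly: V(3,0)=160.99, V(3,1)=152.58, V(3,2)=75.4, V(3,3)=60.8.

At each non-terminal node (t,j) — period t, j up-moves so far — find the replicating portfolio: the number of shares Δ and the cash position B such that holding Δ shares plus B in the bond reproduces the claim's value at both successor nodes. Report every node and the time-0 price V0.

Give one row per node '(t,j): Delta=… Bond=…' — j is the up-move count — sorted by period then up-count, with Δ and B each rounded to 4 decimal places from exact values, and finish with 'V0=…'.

(0,0): Delta=-0.4648 Bond=180.1690
(1,0): Delta=-0.5886 Bond=193.8427
(1,1): Delta=-0.3846 Bond=166.9328
(2,0): Delta=-0.1817 Bond=168.0901
(2,1): Delta=-0.8519 Bond=230.8564
(2,2): Delta=-0.0823 Bond=89.7467
V0=117.4245

The replicating-portfolio and risk-neutral prices coincide; use p* = (1.01−0.71)/(1.39−0.71) = 0.4412 for the latter.
Payoff layer (t=3): V(3,0)=160.9900, V(3,1)=152.5800, V(3,2)=75.4000, V(3,3)=60.8000
Node (2,0) S=68.0535: V=(p*·152.5800+(1−p*)·160.9900)/1.01=155.7225; Δ=(152.5800−160.9900)/(94.5944−48.3180)=-0.1817; B=V−Δ·S=168.0901
Node (2,1) S=133.2315: V=(p*·75.4000+(1−p*)·152.5800)/1.01=117.3564; Δ=(75.4000−152.5800)/(185.1918−94.5944)=-0.8519; B=V−Δ·S=230.8564
Node (2,2) S=260.8335: V=(p*·60.8000+(1−p*)·75.4000)/1.01=68.2761; Δ=(60.8000−75.4000)/(362.5586−185.1918)=-0.0823; B=V−Δ·S=89.7467
Node (1,0) S=95.8500: V=(p*·117.3564+(1−p*)·155.7225)/1.01=137.4221; Δ=(117.3564−155.7225)/(133.2315−68.0535)=-0.5886; B=V−Δ·S=193.8427
Node (1,1) S=187.6500: V=(p*·68.2761+(1−p*)·117.3564)/1.01=94.7558; Δ=(68.2761−117.3564)/(260.8335−133.2315)=-0.3846; B=V−Δ·S=166.9328
Node (0,0) S=135.0000: V=(p*·94.7558+(1−p*)·137.4221)/1.01=117.4245; Δ=(94.7558−137.4221)/(187.6500−95.8500)=-0.4648; B=V−Δ·S=180.1690
The time-0 hedge costs 117.4245, which is the no-arbitrage price.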